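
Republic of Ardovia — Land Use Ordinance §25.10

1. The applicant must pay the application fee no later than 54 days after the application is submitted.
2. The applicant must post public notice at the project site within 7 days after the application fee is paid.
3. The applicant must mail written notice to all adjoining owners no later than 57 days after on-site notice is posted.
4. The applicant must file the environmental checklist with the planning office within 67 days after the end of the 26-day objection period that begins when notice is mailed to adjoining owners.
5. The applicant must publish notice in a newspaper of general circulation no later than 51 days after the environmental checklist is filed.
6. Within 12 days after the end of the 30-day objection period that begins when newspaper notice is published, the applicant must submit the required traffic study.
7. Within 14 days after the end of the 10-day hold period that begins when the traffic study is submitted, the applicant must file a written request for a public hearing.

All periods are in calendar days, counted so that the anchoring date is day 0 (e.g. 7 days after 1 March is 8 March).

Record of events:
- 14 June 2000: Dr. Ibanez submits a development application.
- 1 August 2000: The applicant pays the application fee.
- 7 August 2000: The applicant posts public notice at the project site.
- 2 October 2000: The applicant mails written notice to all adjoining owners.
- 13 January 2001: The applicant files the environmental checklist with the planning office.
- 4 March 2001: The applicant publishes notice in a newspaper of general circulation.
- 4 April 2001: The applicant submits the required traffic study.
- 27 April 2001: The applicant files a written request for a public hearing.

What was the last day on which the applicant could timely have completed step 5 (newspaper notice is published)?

5 March 2001

Step 5 runs from 13 January 2001, when the environmental checklist is filed. 51 days after 13 January 2001 is 5 March 2001.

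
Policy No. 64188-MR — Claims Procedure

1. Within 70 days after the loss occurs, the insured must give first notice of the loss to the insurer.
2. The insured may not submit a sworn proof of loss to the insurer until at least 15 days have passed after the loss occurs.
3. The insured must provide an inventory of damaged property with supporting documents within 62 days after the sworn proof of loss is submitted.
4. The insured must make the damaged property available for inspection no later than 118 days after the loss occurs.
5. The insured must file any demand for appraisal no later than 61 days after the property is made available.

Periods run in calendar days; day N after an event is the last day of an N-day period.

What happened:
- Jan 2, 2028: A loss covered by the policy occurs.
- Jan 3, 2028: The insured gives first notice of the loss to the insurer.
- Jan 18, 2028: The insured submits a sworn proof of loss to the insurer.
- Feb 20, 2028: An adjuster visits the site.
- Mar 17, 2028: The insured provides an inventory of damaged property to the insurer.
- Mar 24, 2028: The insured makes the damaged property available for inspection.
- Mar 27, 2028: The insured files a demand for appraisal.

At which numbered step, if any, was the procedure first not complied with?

Step 1 — counting 70 days from Jan 2, 2028 (when the loss occurs) gives a deadline of Mar 12, 2028; completed Jan 3, 2028, before the deadline.
Step 2 — must wait 15 days from Jan 2, 2028 (when the loss occurs), so not before Jan 17, 2028; done Jan 18, 2028, after the minimum wait.
Step 3 — counting 62 days from Jan 18, 2028 (when the sworn proof of loss is submitted) gives a deadline of Mar 20, 2028; done Mar 17, 2028 — timely.
Step 4 — counting 118 days from Jan 2, 2028 (when the loss occurs) gives a deadline of Apr 29, 2028; Mar 24, 2028 is within that limit.
Step 5 — counting 61 days from Mar 24, 2028 (when the property is made available) gives a deadline of May 24, 2028; done Mar 27, 2028 — timely.

None — every step was satisfied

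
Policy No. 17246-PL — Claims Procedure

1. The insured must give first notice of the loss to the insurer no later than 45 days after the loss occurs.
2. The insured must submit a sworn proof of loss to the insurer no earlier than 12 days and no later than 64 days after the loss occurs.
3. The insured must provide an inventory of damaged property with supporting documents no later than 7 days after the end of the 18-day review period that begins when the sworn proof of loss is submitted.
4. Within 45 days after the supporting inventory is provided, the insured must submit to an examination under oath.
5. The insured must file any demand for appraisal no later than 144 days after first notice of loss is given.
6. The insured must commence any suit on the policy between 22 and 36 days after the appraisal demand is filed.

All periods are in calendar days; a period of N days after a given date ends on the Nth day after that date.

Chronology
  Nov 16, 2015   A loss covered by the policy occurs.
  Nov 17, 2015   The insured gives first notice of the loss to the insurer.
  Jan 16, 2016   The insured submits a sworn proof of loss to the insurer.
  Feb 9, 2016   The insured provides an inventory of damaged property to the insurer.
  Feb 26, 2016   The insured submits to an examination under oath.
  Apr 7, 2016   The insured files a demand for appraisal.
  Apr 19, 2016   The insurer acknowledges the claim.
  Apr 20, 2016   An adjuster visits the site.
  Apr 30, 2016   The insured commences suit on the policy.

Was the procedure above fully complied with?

Step 1 — counting 45 days from Nov 16, 2015 (when the loss occurs) gives a deadline of Dec 31, 2015; completed Nov 17, 2015, before the deadline.
Step 2 — 12 and 64 days from Nov 16, 2015 (when the loss occurs) are Nov 28, 2015 and Jan 19, 2016 respectively; done Jan 16, 2016 — within the window.
Step 3 — counting 7 days from Feb 3, 2016 (end of the 18-day review period, which began when the sworn proof of loss is submitted on Jan 16, 2016) gives a deadline of Feb 10, 2016; Feb 9, 2016 is within that limit.
Step 4 — counting 45 days from Feb 9, 2016 (when the supporting inventory is provided) gives a deadline of Mar 25, 2016; completed Feb 26, 2016, before the deadline.
Step 5 — counting 144 days from Nov 17, 2015 (when first notice of loss is given) gives a deadline of Apr 9, 2016; done Apr 7, 2016 — timely.
Step 6 — 22 and 36 days from Apr 7, 2016 (when the appraisal demand is filed) are Apr 29, 2016 and May 13, 2016 respectively; Apr 30, 2016 falls inside that range.

Yes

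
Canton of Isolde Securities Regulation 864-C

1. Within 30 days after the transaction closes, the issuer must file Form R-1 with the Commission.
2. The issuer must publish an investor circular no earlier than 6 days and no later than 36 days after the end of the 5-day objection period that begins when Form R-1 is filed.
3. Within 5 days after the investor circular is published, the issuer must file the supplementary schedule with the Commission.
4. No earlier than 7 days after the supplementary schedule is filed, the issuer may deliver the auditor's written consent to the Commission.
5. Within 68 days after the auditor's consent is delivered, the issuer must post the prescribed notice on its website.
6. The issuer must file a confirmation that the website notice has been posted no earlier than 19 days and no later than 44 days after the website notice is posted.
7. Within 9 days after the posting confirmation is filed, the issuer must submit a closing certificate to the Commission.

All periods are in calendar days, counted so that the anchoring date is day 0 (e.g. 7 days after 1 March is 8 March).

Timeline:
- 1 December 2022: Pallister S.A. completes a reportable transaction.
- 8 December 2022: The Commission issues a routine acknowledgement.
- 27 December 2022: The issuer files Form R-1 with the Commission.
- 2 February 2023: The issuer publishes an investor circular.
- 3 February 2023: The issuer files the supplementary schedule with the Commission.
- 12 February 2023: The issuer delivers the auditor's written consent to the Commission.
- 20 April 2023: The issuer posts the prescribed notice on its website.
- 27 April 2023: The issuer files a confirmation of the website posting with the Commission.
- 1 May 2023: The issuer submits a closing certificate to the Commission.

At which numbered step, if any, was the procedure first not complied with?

Step 6

Step 1: 30 days after 1 December 2022 (when the transaction closes) is 31 December 2022; done 27 December 2022 — timely.
Step 2: the window is 6–36 days after 1 January 2023 (end of the 5-day objection period, which began when Form R-1 is filed on 27 December 2022), so 7 January 2023 through 6 February 2023; done 2 February 2023 — within the window.
Step 3: 5 days after 2 February 2023 (when the investor circular is published) is 7 February 2023; done 3 February 2023 — timely.
Step 4: the earliest permitted date is 7 days after 3 February 2023 (when the supplementary schedule is filed), i.e. 10 February 2023; done 12 February 2023, after the minimum wait.
Step 5: 68 days after 12 February 2023 (when the auditor's consent is delivered) is 21 April 2023; completed 20 April 2023, before the deadline.
Step 6: the window is 19–44 days after 20 April 2023 (when the website notice is posted), so 9 May 2023 through 3 June 2023; done 27 April 2023 — 12 days before the window opened.
The procedure was therefore not followed at step 6.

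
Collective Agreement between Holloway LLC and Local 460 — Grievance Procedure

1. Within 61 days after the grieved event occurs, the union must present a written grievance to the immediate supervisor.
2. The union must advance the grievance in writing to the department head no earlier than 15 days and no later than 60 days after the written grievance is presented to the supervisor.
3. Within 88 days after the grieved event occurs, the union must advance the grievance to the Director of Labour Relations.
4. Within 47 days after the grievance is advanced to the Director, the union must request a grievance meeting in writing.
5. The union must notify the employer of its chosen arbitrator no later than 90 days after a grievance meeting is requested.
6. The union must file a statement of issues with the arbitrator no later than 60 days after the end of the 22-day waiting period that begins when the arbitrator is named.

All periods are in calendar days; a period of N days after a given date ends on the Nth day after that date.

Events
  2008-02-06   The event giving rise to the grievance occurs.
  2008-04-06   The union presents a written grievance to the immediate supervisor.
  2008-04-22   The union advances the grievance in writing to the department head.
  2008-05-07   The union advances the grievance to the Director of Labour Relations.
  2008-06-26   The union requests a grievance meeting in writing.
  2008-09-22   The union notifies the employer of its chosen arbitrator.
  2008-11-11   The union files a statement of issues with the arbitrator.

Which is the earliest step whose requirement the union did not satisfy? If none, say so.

(1) due by 2008-02-06 + 61 days = 2008-04-07; 2008-04-06 is within that limit.
(2) the permitted window runs from 2008-04-06 + 15 = 2008-04-21 to 2008-04-06 + 60 = 2008-06-05; 2008-04-22 falls inside that range.
(3) due by 2008-02-06 + 88 days = 2008-05-04; 2008-05-07 misses that deadline by 3 days.

Step 3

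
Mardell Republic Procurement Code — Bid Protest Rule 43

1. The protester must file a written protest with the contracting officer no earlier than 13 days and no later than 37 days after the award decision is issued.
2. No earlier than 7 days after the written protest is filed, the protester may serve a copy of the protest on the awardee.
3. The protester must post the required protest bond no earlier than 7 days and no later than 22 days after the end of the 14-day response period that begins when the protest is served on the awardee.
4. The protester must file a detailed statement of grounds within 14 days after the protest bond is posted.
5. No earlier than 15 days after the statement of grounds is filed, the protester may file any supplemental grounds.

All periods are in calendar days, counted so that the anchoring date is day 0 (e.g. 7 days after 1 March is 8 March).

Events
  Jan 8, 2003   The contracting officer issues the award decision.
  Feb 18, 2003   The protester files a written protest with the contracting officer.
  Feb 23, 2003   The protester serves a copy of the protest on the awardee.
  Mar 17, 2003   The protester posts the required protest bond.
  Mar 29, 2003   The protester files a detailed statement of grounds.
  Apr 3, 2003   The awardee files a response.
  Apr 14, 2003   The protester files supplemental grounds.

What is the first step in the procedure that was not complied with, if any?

Step 1

(1) the permitted window runs from Jan 8, 2003 + 13 = Jan 21, 2003 to Jan 8, 2003 + 37 = Feb 14, 2003; Feb 18, 2003 is 4 days past the end of the window.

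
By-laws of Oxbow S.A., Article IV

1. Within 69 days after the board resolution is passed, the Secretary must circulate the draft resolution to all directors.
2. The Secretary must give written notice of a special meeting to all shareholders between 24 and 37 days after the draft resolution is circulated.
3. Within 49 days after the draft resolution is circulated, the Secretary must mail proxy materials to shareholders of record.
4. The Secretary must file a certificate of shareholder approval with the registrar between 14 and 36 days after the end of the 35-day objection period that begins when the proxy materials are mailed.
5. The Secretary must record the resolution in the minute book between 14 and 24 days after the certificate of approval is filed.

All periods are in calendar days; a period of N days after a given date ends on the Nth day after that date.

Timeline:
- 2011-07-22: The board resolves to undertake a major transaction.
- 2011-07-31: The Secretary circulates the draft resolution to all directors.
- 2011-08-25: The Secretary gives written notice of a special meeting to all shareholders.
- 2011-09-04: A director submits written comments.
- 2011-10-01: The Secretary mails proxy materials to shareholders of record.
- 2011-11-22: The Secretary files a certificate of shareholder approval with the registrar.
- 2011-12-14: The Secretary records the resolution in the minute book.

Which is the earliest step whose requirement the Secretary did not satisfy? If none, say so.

Step 3

Step 1: 69 days after 2011-07-22 (when the board resolution is passed) is 2011-09-29; completed 2011-07-31, before the deadline.
Step 2: the window is 24–37 days after 2011-07-31 (when the draft resolution is circulated), so 2011-08-24 through 2011-09-06; done 2011-08-25, which is between those dates.
Step 3: 49 days after 2011-07-31 (when the draft resolution is circulated) is 2011-09-18; done 2011-10-01 — 13 days late.
Later steps need not be reached.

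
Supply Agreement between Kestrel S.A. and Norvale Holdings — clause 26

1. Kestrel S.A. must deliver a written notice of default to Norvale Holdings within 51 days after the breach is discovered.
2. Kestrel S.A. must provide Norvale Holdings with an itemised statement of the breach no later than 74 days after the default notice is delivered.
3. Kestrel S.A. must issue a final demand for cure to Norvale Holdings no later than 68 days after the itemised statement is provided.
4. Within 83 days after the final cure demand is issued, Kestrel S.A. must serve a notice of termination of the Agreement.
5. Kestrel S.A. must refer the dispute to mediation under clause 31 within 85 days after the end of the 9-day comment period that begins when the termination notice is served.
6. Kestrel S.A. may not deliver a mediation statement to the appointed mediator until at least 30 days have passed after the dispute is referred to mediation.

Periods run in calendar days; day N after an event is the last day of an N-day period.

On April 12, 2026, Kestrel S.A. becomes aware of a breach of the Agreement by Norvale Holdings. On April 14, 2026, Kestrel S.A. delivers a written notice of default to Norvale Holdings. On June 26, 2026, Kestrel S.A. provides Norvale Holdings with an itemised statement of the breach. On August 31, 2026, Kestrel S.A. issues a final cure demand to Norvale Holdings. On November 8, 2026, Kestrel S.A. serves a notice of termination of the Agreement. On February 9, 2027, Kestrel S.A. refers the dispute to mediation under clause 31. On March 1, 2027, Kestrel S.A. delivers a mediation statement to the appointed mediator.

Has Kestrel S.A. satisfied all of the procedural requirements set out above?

No

Step 1: 51 days after April 12, 2026 (when the breach is discovered) is June 2, 2026; done April 14, 2026 — timely.
Step 2: 74 days after April 14, 2026 (when the default notice is delivered) is June 27, 2026; completed June 26, 2026, before the deadline.
Step 3: 68 days after June 26, 2026 (when the itemised statement is provided) is September 2, 2026; done August 31, 2026 — timely.
Step 4: 83 days after August 31, 2026 (when the final cure demand is issued) is November 22, 2026; done November 8, 2026 — timely.
Step 5: 85 days after November 17, 2026 (end of the 9-day comment period, which began when the termination notice is served on November 8, 2026) is February 10, 2027; February 9, 2027 is within that limit.
Step 6: the earliest permitted date is 30 days after February 9, 2027 (when the dispute is referred to mediation), i.e. March 11, 2027; acted on March 1, 2027, 10 days prematurely.
That is the first point of non-compliance.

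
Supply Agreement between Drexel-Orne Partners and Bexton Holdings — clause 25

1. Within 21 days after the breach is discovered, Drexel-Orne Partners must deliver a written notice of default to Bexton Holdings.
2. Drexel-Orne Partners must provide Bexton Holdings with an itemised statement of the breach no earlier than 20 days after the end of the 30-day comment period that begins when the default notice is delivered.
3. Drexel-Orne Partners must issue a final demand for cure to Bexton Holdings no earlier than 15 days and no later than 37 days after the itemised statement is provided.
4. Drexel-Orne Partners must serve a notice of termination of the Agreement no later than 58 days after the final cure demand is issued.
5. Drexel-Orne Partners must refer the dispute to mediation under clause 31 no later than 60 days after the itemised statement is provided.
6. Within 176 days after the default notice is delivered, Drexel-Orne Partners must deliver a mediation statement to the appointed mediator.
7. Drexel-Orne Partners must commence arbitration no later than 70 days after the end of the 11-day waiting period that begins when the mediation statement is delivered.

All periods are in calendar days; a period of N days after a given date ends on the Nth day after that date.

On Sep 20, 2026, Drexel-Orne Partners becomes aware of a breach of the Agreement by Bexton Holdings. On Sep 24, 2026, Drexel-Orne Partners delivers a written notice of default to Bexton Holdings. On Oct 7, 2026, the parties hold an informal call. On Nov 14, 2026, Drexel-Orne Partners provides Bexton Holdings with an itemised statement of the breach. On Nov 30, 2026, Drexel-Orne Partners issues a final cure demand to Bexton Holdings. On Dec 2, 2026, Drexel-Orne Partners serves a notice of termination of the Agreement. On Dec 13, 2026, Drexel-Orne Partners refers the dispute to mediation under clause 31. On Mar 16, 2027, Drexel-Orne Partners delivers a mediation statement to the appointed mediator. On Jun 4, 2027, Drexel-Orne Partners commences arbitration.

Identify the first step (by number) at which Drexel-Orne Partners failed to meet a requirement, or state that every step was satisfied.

Step 1 — counting 21 days from Sep 20, 2026 (when the breach is discovered) gives a deadline of Oct 11, 2026; completed Sep 24, 2026, before the deadline.
Step 2 — must wait 20 days from Oct 24, 2026 (end of the 30-day comment period, which began when the default notice is delivered on Sep 24, 2026), so not before Nov 13, 2026; done Nov 14, 2026 — permitted.
Step 3 — 15 and 37 days from Nov 14, 2026 (when the itemised statement is provided) are Nov 29, 2026 and Dec 21, 2026 respectively; done Nov 30, 2026, which is between those dates.
Step 4 — counting 58 days from Nov 30, 2026 (when the final cure demand is issued) gives a deadline of Jan 27, 2027; completed Dec 2, 2026, before the deadline.
Step 5 — counting 60 days from Nov 14, 2026 (when the itemised statement is provided) gives a deadline of Jan 13, 2027; completed Dec 13, 2026, before the deadline.
Step 6 — counting 176 days from Sep 24, 2026 (when the default notice is delivered) gives a deadline of Mar 19, 2027; completed Mar 16, 2027, before the deadline.
Step 7 — counting 70 days from Mar 27, 2027 (end of the 11-day waiting period, which began when the mediation statement is delivered on Mar 16, 2027) gives a deadline of Jun 5, 2027; Jun 4, 2027 is within that limit.

None — every step was satisfied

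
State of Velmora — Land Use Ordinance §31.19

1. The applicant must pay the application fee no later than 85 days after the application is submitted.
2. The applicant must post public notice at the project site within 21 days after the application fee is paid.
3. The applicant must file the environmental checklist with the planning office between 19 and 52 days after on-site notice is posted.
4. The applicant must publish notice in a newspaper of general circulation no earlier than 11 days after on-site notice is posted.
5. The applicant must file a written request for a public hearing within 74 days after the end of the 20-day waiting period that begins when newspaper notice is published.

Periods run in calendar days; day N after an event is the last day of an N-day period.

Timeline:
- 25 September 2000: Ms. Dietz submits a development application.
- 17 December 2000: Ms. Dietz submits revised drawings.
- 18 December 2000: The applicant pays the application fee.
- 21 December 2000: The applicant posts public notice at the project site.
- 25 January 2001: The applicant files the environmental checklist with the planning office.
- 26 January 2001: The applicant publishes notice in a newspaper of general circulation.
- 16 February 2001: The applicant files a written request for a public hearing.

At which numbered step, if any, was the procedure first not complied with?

(1) due by 25 September 2000 + 85 days = 19 December 2000; done 18 December 2000 — timely.
(2) due by 18 December 2000 + 21 days = 8 January 2001; completed 21 December 2000, before the deadline.
(3) the permitted window runs from 21 December 2000 + 19 = 9 January 2001 to 21 December 2000 + 52 = 11 February 2001; done 25 January 2001 — within the window.
(4) permitted from 21 December 2000 + 11 days = 1 January 2001 onward; 26 January 2001 is on or after that date.
(5) due by 15 February 2001 + 74 days = 30 April 2001; 16 February 2001 is within that limit.

None — every step was satisfied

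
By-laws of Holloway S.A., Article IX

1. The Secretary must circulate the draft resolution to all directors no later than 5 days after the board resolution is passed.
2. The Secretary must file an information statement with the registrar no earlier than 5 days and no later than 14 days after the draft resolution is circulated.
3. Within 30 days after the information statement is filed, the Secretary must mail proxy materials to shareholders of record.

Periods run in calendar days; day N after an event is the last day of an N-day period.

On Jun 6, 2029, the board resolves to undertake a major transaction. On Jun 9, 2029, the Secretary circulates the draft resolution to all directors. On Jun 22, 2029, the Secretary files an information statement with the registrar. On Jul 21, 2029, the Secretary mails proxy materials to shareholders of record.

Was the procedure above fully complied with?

Step 1: 5 days after Jun 6, 2029 (when the board resolution is passed) is Jun 11, 2029; completed Jun 9, 2029, before the deadline.
Step 2: the window is 5–14 days after Jun 9, 2029 (when the draft resolution is circulated), so Jun 14, 2029 through Jun 23, 2029; done Jun 22, 2029 — within the window.
Step 3: 30 days after Jun 22, 2029 (when the information statement is filed) is Jul 22, 2029; Jul 21, 2029 is within that limit.

Yes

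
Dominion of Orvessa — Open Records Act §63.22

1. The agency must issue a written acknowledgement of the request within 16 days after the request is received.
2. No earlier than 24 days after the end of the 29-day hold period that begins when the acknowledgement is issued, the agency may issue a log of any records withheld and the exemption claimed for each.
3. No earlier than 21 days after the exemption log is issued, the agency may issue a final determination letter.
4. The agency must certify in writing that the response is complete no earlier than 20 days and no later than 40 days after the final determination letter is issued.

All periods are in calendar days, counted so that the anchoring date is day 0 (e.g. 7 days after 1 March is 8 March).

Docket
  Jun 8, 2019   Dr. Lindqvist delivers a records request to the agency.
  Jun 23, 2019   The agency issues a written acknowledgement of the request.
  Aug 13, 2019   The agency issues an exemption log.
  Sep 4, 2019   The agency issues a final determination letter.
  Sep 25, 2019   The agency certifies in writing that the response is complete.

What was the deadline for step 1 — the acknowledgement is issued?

Step 1 runs from Jun 8, 2019, when the request is received. 16 days after Jun 8, 2019 is Jun 24, 2019.

Jun 24, 2019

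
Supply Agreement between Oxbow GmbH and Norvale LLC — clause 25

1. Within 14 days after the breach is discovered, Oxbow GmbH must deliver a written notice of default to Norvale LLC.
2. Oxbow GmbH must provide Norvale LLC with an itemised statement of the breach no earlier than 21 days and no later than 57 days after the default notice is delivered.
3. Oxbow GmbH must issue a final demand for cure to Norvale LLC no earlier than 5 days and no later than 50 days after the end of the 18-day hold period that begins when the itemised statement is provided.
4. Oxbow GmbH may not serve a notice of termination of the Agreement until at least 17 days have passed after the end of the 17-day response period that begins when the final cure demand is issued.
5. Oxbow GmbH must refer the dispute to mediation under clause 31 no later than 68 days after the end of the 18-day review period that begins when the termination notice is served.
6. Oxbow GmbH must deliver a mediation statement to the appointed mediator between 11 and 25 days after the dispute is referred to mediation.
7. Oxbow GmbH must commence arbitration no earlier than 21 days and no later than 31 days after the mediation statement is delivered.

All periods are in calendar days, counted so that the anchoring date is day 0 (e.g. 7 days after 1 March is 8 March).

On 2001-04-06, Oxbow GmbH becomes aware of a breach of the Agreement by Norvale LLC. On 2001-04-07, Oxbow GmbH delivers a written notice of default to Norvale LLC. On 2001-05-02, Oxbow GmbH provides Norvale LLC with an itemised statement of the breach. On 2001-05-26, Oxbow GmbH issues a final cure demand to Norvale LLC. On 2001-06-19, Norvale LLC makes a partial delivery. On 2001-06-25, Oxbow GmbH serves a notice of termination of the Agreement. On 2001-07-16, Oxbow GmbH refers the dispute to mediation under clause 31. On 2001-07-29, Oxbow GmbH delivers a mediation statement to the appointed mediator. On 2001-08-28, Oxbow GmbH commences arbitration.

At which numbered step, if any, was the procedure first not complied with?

Step 1 — counting 14 days from 2001-04-06 (when the breach is discovered) gives a deadline of 2001-04-20; done 2001-04-07 — timely.
Step 2 — 21 and 57 days from 2001-04-07 (when the default notice is delivered) are 2001-04-28 and 2001-06-03 respectively; 2001-05-02 falls inside that range.
Step 3 — 5 and 50 days from 2001-05-20 (end of the 18-day hold period, which began when the itemised statement is provided on 2001-05-02) are 2001-05-25 and 2001-07-09 respectively; done 2001-05-26, which is between those dates.
Step 4 — must wait 17 days from 2001-06-12 (end of the 17-day response period, which began when the final cure demand is issued on 2001-05-26), so not before 2001-06-29; done 2001-06-25 — 4 days too early.

Step 4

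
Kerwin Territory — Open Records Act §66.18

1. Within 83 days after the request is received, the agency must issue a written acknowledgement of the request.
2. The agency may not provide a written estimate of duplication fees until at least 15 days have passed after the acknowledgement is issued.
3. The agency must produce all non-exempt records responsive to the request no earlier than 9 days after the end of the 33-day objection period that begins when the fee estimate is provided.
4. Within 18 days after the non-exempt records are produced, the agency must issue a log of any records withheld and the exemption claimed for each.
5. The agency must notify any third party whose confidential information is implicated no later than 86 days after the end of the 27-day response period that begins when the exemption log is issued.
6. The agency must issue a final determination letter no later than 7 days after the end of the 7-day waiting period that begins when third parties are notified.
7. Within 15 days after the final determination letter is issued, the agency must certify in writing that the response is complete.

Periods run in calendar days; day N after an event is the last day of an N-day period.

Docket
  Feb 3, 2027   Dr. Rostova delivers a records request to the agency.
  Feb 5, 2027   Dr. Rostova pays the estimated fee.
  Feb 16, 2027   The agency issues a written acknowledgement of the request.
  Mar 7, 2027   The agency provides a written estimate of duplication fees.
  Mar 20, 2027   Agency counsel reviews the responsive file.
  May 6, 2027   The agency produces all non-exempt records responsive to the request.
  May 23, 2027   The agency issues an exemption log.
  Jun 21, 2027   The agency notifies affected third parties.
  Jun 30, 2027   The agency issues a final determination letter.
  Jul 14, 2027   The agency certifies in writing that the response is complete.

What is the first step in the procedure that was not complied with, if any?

Step 1 — counting 83 days from Feb 3, 2027 (when the request is received) gives a deadline of Apr 27, 2027; Feb 16, 2027 is within that limit.
Step 2 — must wait 15 days from Feb 16, 2027 (when the acknowledgement is issued), so not before Mar 3, 2027; Mar 7, 2027 is on or after that date.
Step 3 — must wait 9 days from Apr 9, 2027 (end of the 33-day objection period, which began when the fee estimate is provided on Mar 7, 2027), so not before Apr 18, 2027; done May 6, 2027 — permitted.
Step 4 — counting 18 days from May 6, 2027 (when the non-exempt records are produced) gives a deadline of May 24, 2027; done May 23, 2027 — timely.
Step 5 — counting 86 days from Jun 19, 2027 (end of the 27-day response period, which began when the exemption log is issued on May 23, 2027) gives a deadline of Sep 13, 2027; Jun 21, 2027 is within that limit.
Step 6 — counting 7 days from Jun 28, 2027 (end of the 7-day waiting period, which began when third parties are notified on Jun 21, 2027) gives a deadline of Jul 5, 2027; Jun 30, 2027 is within that limit.
Step 7 — counting 15 days from Jun 30, 2027 (when the final determination letter is issued) gives a deadline of Jul 15, 2027; Jul 14, 2027 is within that limit.

None — every step was satisfied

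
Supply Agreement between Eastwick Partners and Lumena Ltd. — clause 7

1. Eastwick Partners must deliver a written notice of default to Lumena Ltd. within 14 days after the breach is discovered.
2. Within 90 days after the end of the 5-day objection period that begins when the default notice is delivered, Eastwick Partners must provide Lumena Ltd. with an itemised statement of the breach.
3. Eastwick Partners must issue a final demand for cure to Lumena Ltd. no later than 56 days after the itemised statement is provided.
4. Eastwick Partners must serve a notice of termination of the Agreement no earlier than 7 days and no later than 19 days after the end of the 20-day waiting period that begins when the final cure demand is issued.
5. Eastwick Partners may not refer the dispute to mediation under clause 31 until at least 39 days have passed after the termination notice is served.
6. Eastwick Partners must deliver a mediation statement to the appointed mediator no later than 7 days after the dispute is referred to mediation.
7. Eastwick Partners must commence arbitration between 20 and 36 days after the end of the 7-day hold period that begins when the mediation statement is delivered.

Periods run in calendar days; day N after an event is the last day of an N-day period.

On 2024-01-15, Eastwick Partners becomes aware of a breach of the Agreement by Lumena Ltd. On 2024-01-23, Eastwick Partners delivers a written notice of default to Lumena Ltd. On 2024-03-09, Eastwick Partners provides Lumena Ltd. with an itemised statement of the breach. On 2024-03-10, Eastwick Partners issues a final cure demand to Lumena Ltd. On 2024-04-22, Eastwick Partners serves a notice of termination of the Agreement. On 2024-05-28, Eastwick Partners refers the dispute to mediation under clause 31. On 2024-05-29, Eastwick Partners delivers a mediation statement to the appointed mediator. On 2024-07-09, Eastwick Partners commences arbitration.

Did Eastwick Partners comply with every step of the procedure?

Step 1: 14 days after 2024-01-15 (when the breach is discovered) is 2024-01-29; done 2024-01-23 — timely.
Step 2: 90 days after 2024-01-28 (end of the 5-day objection period, which began when the default notice is delivered on 2024-01-23) is 2024-04-27; completed 2024-03-09, before the deadline.
Step 3: 56 days after 2024-03-09 (when the itemised statement is provided) is 2024-05-04; done 2024-03-10 — timely.
Step 4: the window is 7–19 days after 2024-03-30 (end of the 20-day waiting period, which began when the final cure demand is issued on 2024-03-10), so 2024-04-06 through 2024-04-18; 2024-04-22 is 4 days past the end of the window.

No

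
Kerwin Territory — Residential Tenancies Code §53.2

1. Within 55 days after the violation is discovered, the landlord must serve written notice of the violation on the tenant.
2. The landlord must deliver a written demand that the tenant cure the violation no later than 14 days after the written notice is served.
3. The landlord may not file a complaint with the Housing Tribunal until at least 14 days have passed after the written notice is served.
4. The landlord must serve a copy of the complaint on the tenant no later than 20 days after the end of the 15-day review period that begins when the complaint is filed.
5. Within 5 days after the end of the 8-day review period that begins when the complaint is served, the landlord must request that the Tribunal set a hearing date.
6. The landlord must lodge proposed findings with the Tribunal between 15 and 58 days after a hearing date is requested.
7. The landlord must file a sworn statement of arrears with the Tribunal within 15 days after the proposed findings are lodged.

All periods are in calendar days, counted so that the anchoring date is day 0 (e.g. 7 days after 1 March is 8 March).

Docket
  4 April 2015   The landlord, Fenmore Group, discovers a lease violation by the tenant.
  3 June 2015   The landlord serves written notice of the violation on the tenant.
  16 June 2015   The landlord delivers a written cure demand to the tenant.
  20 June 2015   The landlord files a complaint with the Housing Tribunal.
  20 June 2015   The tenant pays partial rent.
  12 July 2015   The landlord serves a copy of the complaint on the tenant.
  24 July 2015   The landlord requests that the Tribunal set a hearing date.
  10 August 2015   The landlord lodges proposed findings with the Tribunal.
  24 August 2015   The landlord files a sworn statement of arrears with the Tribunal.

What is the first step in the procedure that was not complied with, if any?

Step 1 — counting 55 days from 4 April 2015 (when the violation is discovered) gives a deadline of 29 May 2015; done 3 June 2015 — 5 days late.
The analysis stops there.

Step 1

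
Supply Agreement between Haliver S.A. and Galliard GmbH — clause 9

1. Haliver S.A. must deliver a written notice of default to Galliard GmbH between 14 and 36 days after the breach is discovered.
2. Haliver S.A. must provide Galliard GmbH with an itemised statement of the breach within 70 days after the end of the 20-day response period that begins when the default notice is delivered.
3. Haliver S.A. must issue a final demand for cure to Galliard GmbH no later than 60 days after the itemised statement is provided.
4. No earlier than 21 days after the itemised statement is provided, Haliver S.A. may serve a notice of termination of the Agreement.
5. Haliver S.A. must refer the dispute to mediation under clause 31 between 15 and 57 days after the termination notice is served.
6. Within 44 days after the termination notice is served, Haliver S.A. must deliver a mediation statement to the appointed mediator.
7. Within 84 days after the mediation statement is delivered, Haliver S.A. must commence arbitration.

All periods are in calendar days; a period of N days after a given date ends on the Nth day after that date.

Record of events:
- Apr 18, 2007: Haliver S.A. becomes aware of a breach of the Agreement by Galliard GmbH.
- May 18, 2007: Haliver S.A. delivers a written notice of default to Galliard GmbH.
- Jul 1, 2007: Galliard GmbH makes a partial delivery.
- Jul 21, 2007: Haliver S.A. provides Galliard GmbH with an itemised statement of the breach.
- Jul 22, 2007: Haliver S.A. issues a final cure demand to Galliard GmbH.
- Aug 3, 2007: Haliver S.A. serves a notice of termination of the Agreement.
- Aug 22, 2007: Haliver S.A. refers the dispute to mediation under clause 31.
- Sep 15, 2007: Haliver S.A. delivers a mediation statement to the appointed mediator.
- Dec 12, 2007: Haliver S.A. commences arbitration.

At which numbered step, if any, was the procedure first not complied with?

Step 4

Step 1: the window is 14–36 days after Apr 18, 2007 (when the breach is discovered), so May 2, 2007 through May 24, 2007; done May 18, 2007, which is between those dates.
Step 2: 70 days after Jun 7, 2007 (end of the 20-day response period, which began when the default notice is delivered on May 18, 2007) is Aug 16, 2007; Jul 21, 2007 is within that limit.
Step 3: 60 days after Jul 21, 2007 (when the itemised statement is provided) is Sep 19, 2007; completed Jul 22, 2007, before the deadline.
Step 4: the earliest permitted date is 21 days after Jul 21, 2007 (when the itemised statement is provided), i.e. Aug 11, 2007; Aug 3, 2007 is 8 days before the earliest permitted date.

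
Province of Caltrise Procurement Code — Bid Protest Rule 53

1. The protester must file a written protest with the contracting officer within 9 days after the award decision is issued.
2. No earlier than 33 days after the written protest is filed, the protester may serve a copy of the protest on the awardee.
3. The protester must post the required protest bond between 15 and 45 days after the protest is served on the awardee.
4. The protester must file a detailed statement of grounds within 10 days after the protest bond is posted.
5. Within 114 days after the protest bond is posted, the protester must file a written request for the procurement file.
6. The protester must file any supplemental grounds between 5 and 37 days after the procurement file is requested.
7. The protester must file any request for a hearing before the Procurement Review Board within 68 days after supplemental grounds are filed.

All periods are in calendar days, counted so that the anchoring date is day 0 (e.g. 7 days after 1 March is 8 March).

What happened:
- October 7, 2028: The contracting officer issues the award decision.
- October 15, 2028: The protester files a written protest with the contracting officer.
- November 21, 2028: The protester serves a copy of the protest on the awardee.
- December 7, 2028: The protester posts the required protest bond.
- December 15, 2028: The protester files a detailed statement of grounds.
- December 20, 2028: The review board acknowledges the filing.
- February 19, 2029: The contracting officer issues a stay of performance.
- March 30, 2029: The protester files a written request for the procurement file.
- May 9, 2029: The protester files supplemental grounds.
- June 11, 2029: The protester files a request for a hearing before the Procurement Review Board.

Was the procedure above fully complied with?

(1) due by October 7, 2028 + 9 days = October 16, 2028; done October 15, 2028 — timely.
(2) permitted from October 15, 2028 + 33 days = November 17, 2028 onward; November 21, 2028 is on or after that date.
(3) the permitted window runs from November 21, 2028 + 15 = December 6, 2028 to November 21, 2028 + 45 = January 5, 2029; done December 7, 2028 — within the window.
(4) due by December 7, 2028 + 10 days = December 17, 2028; December 15, 2028 is within that limit.
(5) due by December 7, 2028 + 114 days = March 31, 2029; completed March 30, 2029, before the deadline.
(6) the permitted window runs from March 30, 2029 + 5 = April 4, 2029 to March 30, 2029 + 37 = May 6, 2029; done May 9, 2029 — 3 days after the window closed.
That is the first point of non-compliance.

No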